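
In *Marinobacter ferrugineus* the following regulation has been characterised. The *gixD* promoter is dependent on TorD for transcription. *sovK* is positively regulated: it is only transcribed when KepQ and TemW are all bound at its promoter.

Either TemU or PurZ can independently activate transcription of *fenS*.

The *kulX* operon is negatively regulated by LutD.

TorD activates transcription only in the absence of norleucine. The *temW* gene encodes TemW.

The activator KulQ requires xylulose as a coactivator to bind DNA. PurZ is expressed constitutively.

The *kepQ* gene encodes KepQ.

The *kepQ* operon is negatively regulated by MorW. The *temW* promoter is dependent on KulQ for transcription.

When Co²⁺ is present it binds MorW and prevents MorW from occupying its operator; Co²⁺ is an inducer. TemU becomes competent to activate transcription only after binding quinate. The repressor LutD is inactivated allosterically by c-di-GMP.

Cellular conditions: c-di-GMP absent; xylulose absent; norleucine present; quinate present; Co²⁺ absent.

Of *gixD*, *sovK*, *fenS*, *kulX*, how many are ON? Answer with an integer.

1

Norleucine is present, so TorD is inactive.
Required activator TorD is absent, so *gixD* is not transcribed.
→ *gixD* is OFF.
Co²⁺ is absent, so MorW is active.
With repressor MorW bound, *kepQ* is not transcribed.
So KepQ is not produced.
Xylulose is absent, so KulQ is inactive.
Required activator KulQ is absent, so *temW* is not transcribed.
So TemW is not produced.
Required activator KepQ is absent, so *sovK* is not transcribed.
→ *sovK* is OFF.
Quinate is present, so TemU is active.
PurZ is produced constitutively and is active.
Activator TemU is present, so *fenS* is transcribed.
→ *fenS* is ON.
c-di-GMP is absent, so LutD is active.
With repressor LutD bound, *kulX* is not transcribed.
→ *kulX* is OFF.
1 of the 4 genes is transcribed.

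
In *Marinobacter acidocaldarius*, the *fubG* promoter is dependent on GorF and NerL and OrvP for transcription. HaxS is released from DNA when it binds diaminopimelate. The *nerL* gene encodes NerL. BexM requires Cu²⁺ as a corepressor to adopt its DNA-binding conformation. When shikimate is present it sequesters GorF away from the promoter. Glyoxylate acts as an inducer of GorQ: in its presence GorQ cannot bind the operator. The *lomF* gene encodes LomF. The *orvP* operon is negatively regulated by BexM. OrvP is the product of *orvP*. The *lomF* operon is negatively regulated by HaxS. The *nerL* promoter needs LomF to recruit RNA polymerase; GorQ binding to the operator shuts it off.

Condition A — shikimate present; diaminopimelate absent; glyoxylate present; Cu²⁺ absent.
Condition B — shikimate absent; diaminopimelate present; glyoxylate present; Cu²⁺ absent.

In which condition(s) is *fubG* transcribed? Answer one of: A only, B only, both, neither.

B only

Condition A:
Shikimate is present, so GorF is inactive.
Diaminopimelate is absent, so HaxS is active.
With repressor HaxS bound, *lomF* is not transcribed.
So LomF is not produced.
Glyoxylate is present, so GorQ is inactive.
Required activator LomF is absent, so *nerL* is not transcribed.
So NerL is not produced.
Cu²⁺ is absent, so BexM is inactive.
With no repressor bound, *orvP* is transcribed.
So OrvP is produced and active.
Required activator GorF is absent, so *fubG* is not transcribed.
→ *fubG* is OFF in A.
Condition B:
Shikimate is absent, so GorF is active.
Diaminopimelate is present, so HaxS is inactive.
With no repressor bound, *lomF* is transcribed.
So LomF is produced and active.
Glyoxylate is present, so GorQ is inactive.
No repressor is bound and LomF is active, so *nerL* is transcribed.
So NerL is produced and active.
Cu²⁺ is absent, so BexM is inactive.
With no repressor bound, *orvP* is transcribed.
So OrvP is produced and active.
No repressor is bound and GorF and NerL and OrvP are active, so *fubG* is transcribed.
→ *fubG* is ON in B.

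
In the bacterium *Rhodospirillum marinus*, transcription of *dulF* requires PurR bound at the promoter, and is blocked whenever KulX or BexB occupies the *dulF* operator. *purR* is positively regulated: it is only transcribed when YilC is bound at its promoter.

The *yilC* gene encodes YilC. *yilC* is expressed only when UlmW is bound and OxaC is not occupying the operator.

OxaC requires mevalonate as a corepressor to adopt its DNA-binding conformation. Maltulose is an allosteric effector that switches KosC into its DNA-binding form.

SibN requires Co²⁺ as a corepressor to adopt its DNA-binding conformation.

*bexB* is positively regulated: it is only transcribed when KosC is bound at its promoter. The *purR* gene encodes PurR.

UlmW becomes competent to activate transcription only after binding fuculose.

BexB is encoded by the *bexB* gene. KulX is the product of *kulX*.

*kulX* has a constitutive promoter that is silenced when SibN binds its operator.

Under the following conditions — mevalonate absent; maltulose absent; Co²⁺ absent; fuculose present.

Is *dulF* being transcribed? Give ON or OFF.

Co²⁺ is absent, so SibN is inactive.
With no repressor bound, *kulX* is transcribed.
So KulX is produced and active.
Maltulose is absent, so KosC is inactive.
Required activator KosC is absent, so *bexB* is not transcribed.
So BexB is not produced.
Mevalonate is absent, so OxaC is inactive.
Fuculose is present, so UlmW is active.
No repressor is bound and UlmW is active, so *yilC* is transcribed.
So YilC is produced and active.
No repressor is bound and YilC is active, so *purR* is transcribed.
So PurR is produced and active.
With repressor KulX bound, *dulF* is not transcribed.

OFF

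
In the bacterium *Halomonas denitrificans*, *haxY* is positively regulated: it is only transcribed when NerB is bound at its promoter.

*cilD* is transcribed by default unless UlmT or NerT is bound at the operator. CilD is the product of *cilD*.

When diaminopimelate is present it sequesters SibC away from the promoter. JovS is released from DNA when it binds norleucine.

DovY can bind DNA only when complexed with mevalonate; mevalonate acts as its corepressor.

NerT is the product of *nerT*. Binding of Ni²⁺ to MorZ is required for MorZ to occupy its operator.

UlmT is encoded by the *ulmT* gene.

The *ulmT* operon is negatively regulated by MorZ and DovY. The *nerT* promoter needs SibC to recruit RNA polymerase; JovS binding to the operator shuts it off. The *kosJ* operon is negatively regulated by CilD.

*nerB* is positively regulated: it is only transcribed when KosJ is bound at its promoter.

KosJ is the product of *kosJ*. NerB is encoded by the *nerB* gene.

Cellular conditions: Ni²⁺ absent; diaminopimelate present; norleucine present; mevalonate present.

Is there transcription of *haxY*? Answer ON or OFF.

OFF

Ni²⁺ is absent, so MorZ is inactive.
Mevalonate is present, so DovY is active.
With repressor DovY bound, *ulmT* is not transcribed.
So UlmT is not produced.
Diaminopimelate is present, so SibC is inactive.
Norleucine is present, so JovS is inactive.
Required activator SibC is absent, so *nerT* is not transcribed.
So NerT is not produced.
With no repressor bound, *cilD* is transcribed.
So CilD is produced and active.
With repressor CilD bound, *kosJ* is not transcribed.
So KosJ is not produced.
Required activator KosJ is absent, so *nerB* is not transcribed.
So NerB is not produced.
Required activator NerB is absent, so *haxY* is not transcribed.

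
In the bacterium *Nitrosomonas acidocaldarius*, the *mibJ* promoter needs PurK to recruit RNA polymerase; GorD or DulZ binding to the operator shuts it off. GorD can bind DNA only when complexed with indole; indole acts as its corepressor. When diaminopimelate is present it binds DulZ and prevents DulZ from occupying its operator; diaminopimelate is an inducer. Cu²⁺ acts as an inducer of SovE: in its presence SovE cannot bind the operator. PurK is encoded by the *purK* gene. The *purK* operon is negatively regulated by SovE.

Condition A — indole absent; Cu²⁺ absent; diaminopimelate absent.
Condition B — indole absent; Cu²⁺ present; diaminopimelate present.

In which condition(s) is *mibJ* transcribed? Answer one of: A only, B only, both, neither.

Condition A:
Indole is absent, so GorD is inactive.
Cu²⁺ is absent, so SovE is active.
With repressor SovE bound, *purK* is not transcribed.
So PurK is not produced.
Diaminopimelate is absent, so DulZ is active.
With repressor DulZ bound, *mibJ* is not transcribed.
→ *mibJ* is OFF in A.
Condition B:
Indole is absent, so GorD is inactive.
Cu²⁺ is present, so SovE is inactive.
With no repressor bound, *purK* is transcribed.
So PurK is produced and active.
Diaminopimelate is present, so DulZ is inactive.
No repressor is bound and PurK is active, so *mibJ* is transcribed.
→ *mibJ* is ON in B.

B only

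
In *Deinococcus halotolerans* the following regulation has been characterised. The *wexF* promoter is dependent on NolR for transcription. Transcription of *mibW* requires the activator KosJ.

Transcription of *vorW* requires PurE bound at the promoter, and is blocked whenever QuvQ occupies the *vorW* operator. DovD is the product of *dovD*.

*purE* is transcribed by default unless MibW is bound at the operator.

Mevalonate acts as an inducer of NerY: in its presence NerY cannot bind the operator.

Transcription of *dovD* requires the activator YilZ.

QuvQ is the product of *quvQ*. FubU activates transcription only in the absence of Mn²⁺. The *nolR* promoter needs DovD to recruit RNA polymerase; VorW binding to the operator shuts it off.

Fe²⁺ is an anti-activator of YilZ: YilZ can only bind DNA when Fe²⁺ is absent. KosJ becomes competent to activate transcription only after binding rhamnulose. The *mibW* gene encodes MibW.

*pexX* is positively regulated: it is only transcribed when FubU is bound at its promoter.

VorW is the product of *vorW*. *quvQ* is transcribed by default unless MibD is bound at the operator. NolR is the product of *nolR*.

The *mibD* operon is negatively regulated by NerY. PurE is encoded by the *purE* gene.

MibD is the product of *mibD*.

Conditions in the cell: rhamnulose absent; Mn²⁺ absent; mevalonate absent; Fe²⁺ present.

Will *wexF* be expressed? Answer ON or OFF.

OFF

Mevalonate is absent, so NerY is active.
With repressor NerY bound, *mibD* is not transcribed.
So MibD is not produced.
With no repressor bound, *quvQ* is transcribed.
So QuvQ is produced and active.
Rhamnulose is absent, so KosJ is inactive.
Required activator KosJ is absent, so *mibW* is not transcribed.
So MibW is not produced.
With no repressor bound, *purE* is transcribed.
So PurE is produced and active.
With repressor QuvQ bound, *vorW* is not transcribed.
So VorW is not produced.
Fe²⁺ is present, so YilZ is inactive.
Required activator YilZ is absent, so *dovD* is not transcribed.
So DovD is not produced.
Required activator DovD is absent, so *nolR* is not transcribed.
So NolR is not produced.
Required activator NolR is absent, so *wexF* is not transcribed.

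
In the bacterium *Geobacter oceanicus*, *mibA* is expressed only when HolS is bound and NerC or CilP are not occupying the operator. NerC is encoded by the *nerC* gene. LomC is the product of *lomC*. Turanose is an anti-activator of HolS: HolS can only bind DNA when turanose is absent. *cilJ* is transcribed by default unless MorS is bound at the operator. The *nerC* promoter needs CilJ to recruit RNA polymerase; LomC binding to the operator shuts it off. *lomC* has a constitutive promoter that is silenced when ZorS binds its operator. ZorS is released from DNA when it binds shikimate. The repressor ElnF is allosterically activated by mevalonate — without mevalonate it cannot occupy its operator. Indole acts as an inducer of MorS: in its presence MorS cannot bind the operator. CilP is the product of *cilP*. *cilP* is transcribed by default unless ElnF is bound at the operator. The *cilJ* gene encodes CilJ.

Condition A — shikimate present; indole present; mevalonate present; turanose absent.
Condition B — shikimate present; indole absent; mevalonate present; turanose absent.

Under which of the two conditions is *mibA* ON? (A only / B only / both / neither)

both

Condition A:
Shikimate is present, so ZorS is inactive.
With no repressor bound, *lomC* is transcribed.
So LomC is produced and active.
Indole is present, so MorS is inactive.
With no repressor bound, *cilJ* is transcribed.
So CilJ is produced and active.
With repressor LomC bound, *nerC* is not transcribed.
So NerC is not produced.
Mevalonate is present, so ElnF is active.
With repressor ElnF bound, *cilP* is not transcribed.
So CilP is not produced.
Turanose is absent, so HolS is active.
No repressor is bound and HolS is active, so *mibA* is transcribed.
→ *mibA* is ON in A.
Condition B:
Shikimate is present, so ZorS is inactive.
With no repressor bound, *lomC* is transcribed.
So LomC is produced and active.
Indole is absent, so MorS is active.
With repressor MorS bound, *cilJ* is not transcribed.
So CilJ is not produced.
With repressor LomC bound, *nerC* is not transcribed.
So NerC is not produced.
Mevalonate is present, so ElnF is active.
With repressor ElnF bound, *cilP* is not transcribed.
So CilP is not produced.
Turanose is absent, so HolS is active.
No repressor is bound and HolS is active, so *mibA* is transcribed.
→ *mibA* is ON in B.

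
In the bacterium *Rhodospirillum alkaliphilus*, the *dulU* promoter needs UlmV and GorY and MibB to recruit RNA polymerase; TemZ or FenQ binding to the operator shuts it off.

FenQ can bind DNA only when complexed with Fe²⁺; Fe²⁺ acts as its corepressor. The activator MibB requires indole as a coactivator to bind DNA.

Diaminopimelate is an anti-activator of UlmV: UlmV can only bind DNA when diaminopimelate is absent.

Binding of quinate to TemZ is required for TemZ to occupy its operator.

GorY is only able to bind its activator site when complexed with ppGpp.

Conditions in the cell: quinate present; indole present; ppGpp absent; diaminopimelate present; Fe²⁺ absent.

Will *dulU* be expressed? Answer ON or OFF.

Diaminopimelate is present, so UlmV is inactive.
Quinate is present, so TemZ is active.
ppGpp is absent, so GorY is inactive.
Fe²⁺ is absent, so FenQ is inactive.
Indole is present, so MibB is active.
With repressor TemZ bound, *dulU* is not transcribed.

OFF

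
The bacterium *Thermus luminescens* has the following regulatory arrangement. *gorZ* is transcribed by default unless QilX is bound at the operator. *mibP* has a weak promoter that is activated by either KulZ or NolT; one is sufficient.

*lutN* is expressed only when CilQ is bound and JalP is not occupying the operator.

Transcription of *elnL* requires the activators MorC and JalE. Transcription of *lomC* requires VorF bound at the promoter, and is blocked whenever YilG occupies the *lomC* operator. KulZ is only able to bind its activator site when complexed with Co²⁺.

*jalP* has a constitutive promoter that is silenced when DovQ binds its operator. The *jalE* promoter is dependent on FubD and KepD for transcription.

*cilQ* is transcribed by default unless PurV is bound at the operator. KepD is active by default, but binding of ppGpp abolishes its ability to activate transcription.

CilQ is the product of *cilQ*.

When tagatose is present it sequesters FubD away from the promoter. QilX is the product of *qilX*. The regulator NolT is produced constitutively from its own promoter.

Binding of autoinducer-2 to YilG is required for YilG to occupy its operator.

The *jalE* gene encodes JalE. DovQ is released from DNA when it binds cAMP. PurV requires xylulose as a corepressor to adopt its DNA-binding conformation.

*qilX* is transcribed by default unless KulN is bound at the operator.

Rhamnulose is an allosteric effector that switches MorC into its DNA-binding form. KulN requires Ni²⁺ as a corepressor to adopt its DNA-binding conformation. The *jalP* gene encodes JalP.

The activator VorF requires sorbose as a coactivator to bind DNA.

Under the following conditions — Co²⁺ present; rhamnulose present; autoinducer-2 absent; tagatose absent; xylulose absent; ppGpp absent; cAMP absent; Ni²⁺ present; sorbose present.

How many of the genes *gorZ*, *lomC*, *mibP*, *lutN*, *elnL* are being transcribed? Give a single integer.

5

Ni²⁺ is present, so KulN is active.
With repressor KulN bound, *qilX* is not transcribed.
So QilX is not produced.
With no repressor bound, *gorZ* is transcribed.
→ *gorZ* is ON.
Autoinducer-2 is absent, so YilG is inactive.
Sorbose is present, so VorF is active.
No repressor is bound and VorF is active, so *lomC* is transcribed.
→ *lomC* is ON.
Co²⁺ is present, so KulZ is active.
NolT is produced constitutively and is active.
Activator KulZ is present, so *mibP* is transcribed.
→ *mibP* is ON.
cAMP is absent, so DovQ is active.
With repressor DovQ bound, *jalP* is not transcribed.
So JalP is not produced.
Xylulose is absent, so PurV is inactive.
With no repressor bound, *cilQ* is transcribed.
So CilQ is produced and active.
No repressor is bound and CilQ is active, so *lutN* is transcribed.
→ *lutN* is ON.
Rhamnulose is present, so MorC is active.
Tagatose is absent, so FubD is active.
ppGpp is absent, so KepD is active.
No repressor is bound and FubD and KepD are active, so *jalE* is transcribed.
So JalE is produced and active.
No repressor is bound and MorC and JalE are active, so *elnL* is transcribed.
→ *elnL* is ON.
5 of the 5 genes are transcribed.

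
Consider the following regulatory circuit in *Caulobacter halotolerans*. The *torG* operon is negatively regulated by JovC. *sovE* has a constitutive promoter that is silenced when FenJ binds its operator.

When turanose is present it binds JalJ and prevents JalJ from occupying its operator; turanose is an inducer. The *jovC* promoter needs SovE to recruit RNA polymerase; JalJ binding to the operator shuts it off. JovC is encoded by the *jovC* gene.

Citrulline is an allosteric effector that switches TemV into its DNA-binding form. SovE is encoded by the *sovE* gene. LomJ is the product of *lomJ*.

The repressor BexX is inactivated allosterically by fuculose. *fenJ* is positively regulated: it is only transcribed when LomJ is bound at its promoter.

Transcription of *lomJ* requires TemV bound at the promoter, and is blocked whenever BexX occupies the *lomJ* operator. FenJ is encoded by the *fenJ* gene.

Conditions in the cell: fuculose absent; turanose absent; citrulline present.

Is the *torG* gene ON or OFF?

ON

Fuculose is absent, so BexX is active.
Citrulline is present, so TemV is active.
With repressor BexX bound, *lomJ* is not transcribed.
So LomJ is not produced.
Required activator LomJ is absent, so *fenJ* is not transcribed.
So FenJ is not produced.
With no repressor bound, *sovE* is transcribed.
So SovE is produced and active.
Turanose is absent, so JalJ is active.
With repressor JalJ bound, *jovC* is not transcribed.
So JovC is not produced.
With no repressor bound, *torG* is transcribed.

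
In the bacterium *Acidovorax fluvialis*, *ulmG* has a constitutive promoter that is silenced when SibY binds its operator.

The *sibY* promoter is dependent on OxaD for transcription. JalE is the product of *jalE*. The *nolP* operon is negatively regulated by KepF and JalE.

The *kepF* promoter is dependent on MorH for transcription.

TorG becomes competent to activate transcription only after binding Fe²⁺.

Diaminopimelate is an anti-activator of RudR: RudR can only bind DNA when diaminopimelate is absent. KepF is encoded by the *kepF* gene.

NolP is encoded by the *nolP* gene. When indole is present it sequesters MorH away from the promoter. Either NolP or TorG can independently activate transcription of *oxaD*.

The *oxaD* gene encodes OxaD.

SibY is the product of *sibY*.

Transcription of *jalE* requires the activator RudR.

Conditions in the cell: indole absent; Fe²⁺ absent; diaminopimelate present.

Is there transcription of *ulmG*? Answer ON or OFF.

Indole is absent, so MorH is active.
No repressor is bound and MorH is active, so *kepF* is transcribed.
So KepF is produced and active.
Diaminopimelate is present, so RudR is inactive.
Required activator RudR is absent, so *jalE* is not transcribed.
So JalE is not produced.
With repressor KepF bound, *nolP* is not transcribed.
So NolP is not produced.
Fe²⁺ is absent, so TorG is inactive.
No activator is available at the *oxaD* promoter, so *oxaD* is not transcribed.
So OxaD is not produced.
Required activator OxaD is absent, so *sibY* is not transcribed.
So SibY is not produced.
With no repressor bound, *ulmG* is transcribed.

ON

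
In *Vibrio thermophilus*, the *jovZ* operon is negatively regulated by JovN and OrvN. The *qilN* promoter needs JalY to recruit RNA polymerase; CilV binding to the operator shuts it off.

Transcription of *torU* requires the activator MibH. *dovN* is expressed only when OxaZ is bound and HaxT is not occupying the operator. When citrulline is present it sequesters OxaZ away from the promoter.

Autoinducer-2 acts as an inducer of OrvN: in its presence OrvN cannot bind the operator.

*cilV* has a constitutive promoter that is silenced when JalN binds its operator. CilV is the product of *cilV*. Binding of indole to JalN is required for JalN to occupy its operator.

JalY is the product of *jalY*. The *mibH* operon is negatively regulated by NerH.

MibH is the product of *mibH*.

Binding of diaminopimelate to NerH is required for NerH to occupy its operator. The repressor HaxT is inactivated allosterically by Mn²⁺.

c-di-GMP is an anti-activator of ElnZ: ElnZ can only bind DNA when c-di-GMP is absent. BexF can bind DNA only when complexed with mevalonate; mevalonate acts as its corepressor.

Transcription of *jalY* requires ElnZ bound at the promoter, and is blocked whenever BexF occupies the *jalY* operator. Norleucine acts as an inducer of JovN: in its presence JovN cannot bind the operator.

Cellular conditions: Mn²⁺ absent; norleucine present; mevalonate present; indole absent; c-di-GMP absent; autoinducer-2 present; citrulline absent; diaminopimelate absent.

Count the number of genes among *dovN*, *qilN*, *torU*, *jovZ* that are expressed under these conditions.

Mn²⁺ is absent, so HaxT is active.
Citrulline is absent, so OxaZ is active.
With repressor HaxT bound, *dovN* is not transcribed.
→ *dovN* is OFF.
Indole is absent, so JalN is inactive.
With no repressor bound, *cilV* is transcribed.
So CilV is produced and active.
Mevalonate is present, so BexF is active.
c-di-GMP is absent, so ElnZ is active.
With repressor BexF bound, *jalY* is not transcribed.
So JalY is not produced.
With repressor CilV bound, *qilN* is not transcribed.
→ *qilN* is OFF.
Diaminopimelate is absent, so NerH is inactive.
With no repressor bound, *mibH* is transcribed.
So MibH is produced and active.
No repressor is bound and MibH is active, so *torU* is transcribed.
→ *torU* is ON.
Norleucine is present, so JovN is inactive.
Autoinducer-2 is present, so OrvN is inactive.
With no repressor bound, *jovZ* is transcribed.
→ *jovZ* is ON.
2 of the 4 genes are transcribed.

2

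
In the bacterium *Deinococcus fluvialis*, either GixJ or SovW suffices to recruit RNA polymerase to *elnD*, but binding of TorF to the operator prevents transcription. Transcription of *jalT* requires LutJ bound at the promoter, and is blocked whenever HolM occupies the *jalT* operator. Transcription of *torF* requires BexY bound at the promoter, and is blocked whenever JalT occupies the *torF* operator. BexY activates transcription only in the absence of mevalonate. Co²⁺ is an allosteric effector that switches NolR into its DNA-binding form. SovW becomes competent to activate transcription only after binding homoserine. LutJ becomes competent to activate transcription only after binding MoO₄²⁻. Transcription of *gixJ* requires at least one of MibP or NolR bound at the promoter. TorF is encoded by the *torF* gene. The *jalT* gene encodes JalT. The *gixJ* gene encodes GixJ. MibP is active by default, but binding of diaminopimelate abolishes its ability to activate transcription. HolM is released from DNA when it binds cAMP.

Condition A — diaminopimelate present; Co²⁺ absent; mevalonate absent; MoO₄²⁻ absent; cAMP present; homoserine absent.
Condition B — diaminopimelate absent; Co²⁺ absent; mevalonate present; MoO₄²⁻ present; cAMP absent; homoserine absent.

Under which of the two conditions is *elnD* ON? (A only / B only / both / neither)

B only

Condition A:
Diaminopimelate is present, so MibP is inactive.
Co²⁺ is absent, so NolR is inactive.
No activator is available at the *gixJ* promoter, so *gixJ* is not transcribed.
So GixJ is not produced.
Mevalonate is absent, so BexY is active.
MoO₄²⁻ is absent, so LutJ is inactive.
cAMP is present, so HolM is inactive.
Required activator LutJ is absent, so *jalT* is not transcribed.
So JalT is not produced.
No repressor is bound and BexY is active, so *torF* is transcribed.
So TorF is produced and active.
Homoserine is absent, so SovW is inactive.
With repressor TorF bound, *elnD* is not transcribed.
→ *elnD* is OFF in A.
Condition B:
Diaminopimelate is absent, so MibP is active.
Co²⁺ is absent, so NolR is inactive.
Activator MibP is present, so *gixJ* is transcribed.
So GixJ is produced and active.
Mevalonate is present, so BexY is inactive.
MoO₄²⁻ is present, so LutJ is active.
cAMP is absent, so HolM is active.
With repressor HolM bound, *jalT* is not transcribed.
So JalT is not produced.
Required activator BexY is absent, so *torF* is not transcribed.
So TorF is not produced.
Homoserine is absent, so SovW is inactive.
Activator GixJ is present, so *elnD* is transcribed.
→ *elnD* is ON in B.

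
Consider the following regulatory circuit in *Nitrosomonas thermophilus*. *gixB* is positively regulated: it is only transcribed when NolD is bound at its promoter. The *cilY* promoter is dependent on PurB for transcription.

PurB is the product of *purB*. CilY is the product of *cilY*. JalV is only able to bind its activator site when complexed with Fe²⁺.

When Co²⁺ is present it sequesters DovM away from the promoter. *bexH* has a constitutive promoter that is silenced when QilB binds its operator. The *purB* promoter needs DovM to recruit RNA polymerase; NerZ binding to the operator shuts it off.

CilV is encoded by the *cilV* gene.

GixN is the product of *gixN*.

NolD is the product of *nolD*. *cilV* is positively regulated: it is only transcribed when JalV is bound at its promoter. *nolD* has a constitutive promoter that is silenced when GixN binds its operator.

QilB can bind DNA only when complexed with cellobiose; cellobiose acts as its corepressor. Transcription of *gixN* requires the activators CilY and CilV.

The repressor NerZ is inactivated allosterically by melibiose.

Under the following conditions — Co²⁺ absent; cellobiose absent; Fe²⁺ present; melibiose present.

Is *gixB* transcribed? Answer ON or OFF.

OFF

Co²⁺ is absent, so DovM is active.
Melibiose is present, so NerZ is inactive.
No repressor is bound and DovM is active, so *purB* is transcribed.
So PurB is produced and active.
No repressor is bound and PurB is active, so *cilY* is transcribed.
So CilY is produced and active.
Fe²⁺ is present, so JalV is active.
No repressor is bound and JalV is active, so *cilV* is transcribed.
So CilV is produced and active.
No repressor is bound and CilY and CilV are active, so *gixN* is transcribed.
So GixN is produced and active.
With repressor GixN bound, *nolD* is not transcribed.
So NolD is not produced.
Required activator NolD is absent, so *gixB* is not transcribed.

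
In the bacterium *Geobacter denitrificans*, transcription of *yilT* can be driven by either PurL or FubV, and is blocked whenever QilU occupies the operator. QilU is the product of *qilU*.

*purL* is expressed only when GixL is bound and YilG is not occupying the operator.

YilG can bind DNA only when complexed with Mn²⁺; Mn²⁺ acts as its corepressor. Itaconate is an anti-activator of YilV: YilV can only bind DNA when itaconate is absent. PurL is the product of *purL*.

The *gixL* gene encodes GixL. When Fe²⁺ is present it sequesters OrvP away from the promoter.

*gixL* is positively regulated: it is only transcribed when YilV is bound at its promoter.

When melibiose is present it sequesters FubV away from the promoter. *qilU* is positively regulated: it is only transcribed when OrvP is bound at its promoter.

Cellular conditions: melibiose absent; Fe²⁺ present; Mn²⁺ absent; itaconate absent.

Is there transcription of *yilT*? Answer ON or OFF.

ON

Mn²⁺ is absent, so YilG is inactive.
Itaconate is absent, so YilV is active.
No repressor is bound and YilV is active, so *gixL* is transcribed.
So GixL is produced and active.
No repressor is bound and GixL is active, so *purL* is transcribed.
So PurL is produced and active.
Fe²⁺ is present, so OrvP is inactive.
Required activator OrvP is absent, so *qilU* is not transcribed.
So QilU is not produced.
Melibiose is absent, so FubV is active.
Activator PurL is present, so *yilT* is transcribed.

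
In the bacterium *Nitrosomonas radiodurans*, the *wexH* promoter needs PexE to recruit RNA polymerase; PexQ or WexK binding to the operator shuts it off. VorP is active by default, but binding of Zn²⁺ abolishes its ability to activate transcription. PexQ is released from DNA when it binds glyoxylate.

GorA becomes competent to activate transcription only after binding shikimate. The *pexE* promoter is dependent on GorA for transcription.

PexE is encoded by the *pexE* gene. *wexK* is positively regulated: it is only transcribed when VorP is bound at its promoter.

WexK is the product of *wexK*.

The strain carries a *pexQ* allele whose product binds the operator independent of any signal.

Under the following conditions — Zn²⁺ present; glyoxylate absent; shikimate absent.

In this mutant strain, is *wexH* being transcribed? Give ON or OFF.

PexQ is constitutively active in this strain.
Zn²⁺ is present, so VorP is inactive.
Required activator VorP is absent, so *wexK* is not transcribed.
So WexK is not produced.
Shikimate is absent, so GorA is inactive.
Required activator GorA is absent, so *pexE* is not transcribed.
So PexE is not produced.
With repressor PexQ bound, *wexH* is not transcribed.

OFF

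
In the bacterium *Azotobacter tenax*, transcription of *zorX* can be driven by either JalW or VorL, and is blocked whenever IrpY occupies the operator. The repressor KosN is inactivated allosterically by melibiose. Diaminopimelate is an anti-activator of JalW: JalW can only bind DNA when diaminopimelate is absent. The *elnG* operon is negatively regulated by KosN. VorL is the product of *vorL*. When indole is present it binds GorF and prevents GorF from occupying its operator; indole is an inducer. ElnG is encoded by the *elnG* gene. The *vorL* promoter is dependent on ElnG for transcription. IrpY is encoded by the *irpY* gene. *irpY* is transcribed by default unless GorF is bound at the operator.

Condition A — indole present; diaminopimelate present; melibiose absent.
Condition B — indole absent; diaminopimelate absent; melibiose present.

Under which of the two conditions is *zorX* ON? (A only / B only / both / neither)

B only

Condition A:
Indole is present, so GorF is inactive.
With no repressor bound, *irpY* is transcribed.
So IrpY is produced and active.
Diaminopimelate is present, so JalW is inactive.
Melibiose is absent, so KosN is active.
With repressor KosN bound, *elnG* is not transcribed.
So ElnG is not produced.
Required activator ElnG is absent, so *vorL* is not transcribed.
So VorL is not produced.
With repressor IrpY bound, *zorX* is not transcribed.
→ *zorX* is OFF in A.
Condition B:
Indole is absent, so GorF is active.
With repressor GorF bound, *irpY* is not transcribed.
So IrpY is not produced.
Diaminopimelate is absent, so JalW is active.
Melibiose is present, so KosN is inactive.
With no repressor bound, *elnG* is transcribed.
So ElnG is produced and active.
No repressor is bound and ElnG is active, so *vorL* is transcribed.
So VorL is produced and active.
Activator JalW is present, so *zorX* is transcribed.
→ *zorX* is ON in B.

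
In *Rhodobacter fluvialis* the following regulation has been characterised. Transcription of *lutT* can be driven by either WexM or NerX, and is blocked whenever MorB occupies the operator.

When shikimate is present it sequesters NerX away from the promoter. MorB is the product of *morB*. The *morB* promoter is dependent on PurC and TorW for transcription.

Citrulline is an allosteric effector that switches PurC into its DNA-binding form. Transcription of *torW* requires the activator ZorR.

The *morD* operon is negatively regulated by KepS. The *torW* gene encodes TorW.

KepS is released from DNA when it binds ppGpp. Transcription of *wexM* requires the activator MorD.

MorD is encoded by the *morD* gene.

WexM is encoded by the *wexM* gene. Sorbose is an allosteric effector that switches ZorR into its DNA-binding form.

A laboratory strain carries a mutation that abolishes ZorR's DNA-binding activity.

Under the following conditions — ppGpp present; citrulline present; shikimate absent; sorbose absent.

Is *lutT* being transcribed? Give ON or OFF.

ppGpp is present, so KepS is inactive.
With no repressor bound, *morD* is transcribed.
So MorD is produced and active.
No repressor is bound and MorD is active, so *wexM* is transcribed.
So WexM is produced and active.
Citrulline is present, so PurC is active.
ZorR is non-functional in this strain, so it has no effect.
Required activator ZorR is absent, so *torW* is not transcribed.
So TorW is not produced.
Required activator TorW is absent, so *morB* is not transcribed.
So MorB is not produced.
Shikimate is absent, so NerX is active.
Activator WexM is present, so *lutT* is transcribed.

ON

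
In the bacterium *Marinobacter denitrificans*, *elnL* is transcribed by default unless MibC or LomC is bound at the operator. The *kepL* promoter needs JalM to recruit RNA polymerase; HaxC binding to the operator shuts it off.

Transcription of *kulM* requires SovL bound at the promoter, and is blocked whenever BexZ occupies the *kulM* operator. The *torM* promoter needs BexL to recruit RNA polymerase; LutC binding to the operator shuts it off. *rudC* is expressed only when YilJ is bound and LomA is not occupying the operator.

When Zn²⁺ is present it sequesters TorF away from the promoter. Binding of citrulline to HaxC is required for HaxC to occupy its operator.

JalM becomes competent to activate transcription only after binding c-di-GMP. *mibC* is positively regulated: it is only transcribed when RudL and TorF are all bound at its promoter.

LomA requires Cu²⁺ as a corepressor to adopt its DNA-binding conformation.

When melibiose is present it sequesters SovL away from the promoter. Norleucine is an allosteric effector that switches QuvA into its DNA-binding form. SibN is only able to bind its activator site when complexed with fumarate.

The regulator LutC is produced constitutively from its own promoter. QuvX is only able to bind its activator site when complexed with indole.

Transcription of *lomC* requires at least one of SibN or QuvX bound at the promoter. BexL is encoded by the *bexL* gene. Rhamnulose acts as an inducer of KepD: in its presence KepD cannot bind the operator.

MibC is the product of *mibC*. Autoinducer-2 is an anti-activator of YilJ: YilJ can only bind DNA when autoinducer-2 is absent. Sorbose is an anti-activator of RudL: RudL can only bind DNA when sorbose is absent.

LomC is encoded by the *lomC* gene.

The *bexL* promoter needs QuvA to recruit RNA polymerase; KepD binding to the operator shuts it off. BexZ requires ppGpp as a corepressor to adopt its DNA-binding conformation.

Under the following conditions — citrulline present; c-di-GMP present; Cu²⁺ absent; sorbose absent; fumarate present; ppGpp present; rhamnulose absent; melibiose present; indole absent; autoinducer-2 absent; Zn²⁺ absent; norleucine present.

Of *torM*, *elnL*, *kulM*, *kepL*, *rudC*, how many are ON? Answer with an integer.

LutC is produced constitutively and is active.
Norleucine is present, so QuvA is active.
Rhamnulose is absent, so KepD is active.
With repressor KepD bound, *bexL* is not transcribed.
So BexL is not produced.
With repressor LutC bound, *torM* is not transcribed.
→ *torM* is OFF.
Sorbose is absent, so RudL is active.
Zn²⁺ is absent, so TorF is active.
No repressor is bound and RudL and TorF are active, so *mibC* is transcribed.
So MibC is produced and active.
Fumarate is present, so SibN is active.
Indole is absent, so QuvX is inactive.
Activator SibN is present, so *lomC* is transcribed.
So LomC is produced and active.
With repressor MibC bound, *elnL* is not transcribed.
→ *elnL* is OFF.
Melibiose is present, so SovL is inactive.
ppGpp is present, so BexZ is active.
With repressor BexZ bound, *kulM* is not transcribed.
→ *kulM* is OFF.
Citrulline is present, so HaxC is active.
c-di-GMP is present, so JalM is active.
With repressor HaxC bound, *kepL* is not transcribed.
→ *kepL* is OFF.
Cu²⁺ is absent, so LomA is inactive.
Autoinducer-2 is absent, so YilJ is active.
No repressor is bound and YilJ is active, so *rudC* is transcribed.
→ *rudC* is ON.
1 of the 5 genes is transcribed.

1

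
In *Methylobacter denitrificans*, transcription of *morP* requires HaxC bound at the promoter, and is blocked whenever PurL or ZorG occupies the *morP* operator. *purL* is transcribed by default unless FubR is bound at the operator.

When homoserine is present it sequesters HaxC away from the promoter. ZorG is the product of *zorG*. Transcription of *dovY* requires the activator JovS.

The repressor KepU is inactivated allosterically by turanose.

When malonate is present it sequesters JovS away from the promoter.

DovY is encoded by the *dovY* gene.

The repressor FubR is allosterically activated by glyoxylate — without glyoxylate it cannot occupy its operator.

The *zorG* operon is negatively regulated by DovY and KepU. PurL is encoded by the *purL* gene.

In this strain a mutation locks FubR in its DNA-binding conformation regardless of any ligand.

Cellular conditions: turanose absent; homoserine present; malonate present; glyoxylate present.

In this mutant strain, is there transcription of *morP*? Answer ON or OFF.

OFF

Homoserine is present, so HaxC is inactive.
FubR is constitutively active in this strain.
With repressor FubR bound, *purL* is not transcribed.
So PurL is not produced.
Malonate is present, so JovS is inactive.
Required activator JovS is absent, so *dovY* is not transcribed.
So DovY is not produced.
Turanose is absent, so KepU is active.
With repressor KepU bound, *zorG* is not transcribed.
So ZorG is not produced.
Required activator HaxC is absent, so *morP* is not transcribed.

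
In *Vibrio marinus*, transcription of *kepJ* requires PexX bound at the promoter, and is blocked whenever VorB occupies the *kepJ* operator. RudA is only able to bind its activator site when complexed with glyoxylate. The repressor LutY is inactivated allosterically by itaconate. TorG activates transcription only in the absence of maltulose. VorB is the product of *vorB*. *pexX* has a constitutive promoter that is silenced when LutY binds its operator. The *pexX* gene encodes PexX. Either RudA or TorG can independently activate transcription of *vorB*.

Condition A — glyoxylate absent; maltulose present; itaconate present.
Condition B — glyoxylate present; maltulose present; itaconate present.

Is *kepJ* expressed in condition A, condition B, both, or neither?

A only

Condition A:
Glyoxylate is absent, so RudA is inactive.
Maltulose is present, so TorG is inactive.
No activator is available at the *vorB* promoter, so *vorB* is not transcribed.
So VorB is not produced.
Itaconate is present, so LutY is inactive.
With no repressor bound, *pexX* is transcribed.
So PexX is produced and active.
No repressor is bound and PexX is active, so *kepJ* is transcribed.
→ *kepJ* is ON in A.
Condition B:
Glyoxylate is present, so RudA is active.
Maltulose is present, so TorG is inactive.
Activator RudA is present, so *vorB* is transcribed.
So VorB is produced and active.
Itaconate is present, so LutY is inactive.
With no repressor bound, *pexX* is transcribed.
So PexX is produced and active.
With repressor VorB bound, *kepJ* is not transcribed.
→ *kepJ* is OFF in B.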